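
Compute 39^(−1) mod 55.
39^(−1) ≡ 24 (mod 55)

Apply the extended Euclidean algorithm to (55, 39), tracking rows (r, s, t) with s·55 + t·39 = r. Each division r_prev = q·r_cur + r_new produces the new row as (previous row) − q·(current row):
  row A: (55, 1, 0)   [1·55 + 0·39 = 55]
  row B: (39, 0, 1)   [0·55 + 1·39 = 39]
  55 = 1·39 + 16   → row C = row A − 1·row B = (16, 1, −1)   [check: 1·55 − 1·39 = 16]
  39 = 2·16 + 7   → row D = row B − 2·row C = (7, −2, 3)   [check: −2·55 + 3·39 = 7]
  16 = 2·7 + 2   → row E = row C − 2·row D = (2, 5, −7)   [check: 5·55 − 7·39 = 2]
  7 = 3·2 + 1   → row F = row D − 3·row E = (1, −17, 24)   [check: −17·55 + 24·39 = 1]
  2 = 2·1 + 0   → remainder 0, stop. gcd = 1 (last nonzero row F).
The gcd is 1, so 39 is invertible mod 55. The last nonzero row gives −17·55 + 24·39 = 1, so t = 24. So 39^(−1) ≡ 24 (mod 55). Verify: 39 · 24 = 936 ≡ 1 (mod 55). ✓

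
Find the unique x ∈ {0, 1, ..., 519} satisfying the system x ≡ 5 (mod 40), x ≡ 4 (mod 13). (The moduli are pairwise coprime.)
The moduli 40, 13 are pairwise coprime, so by the CRT there is a unique solution mod 40·13 = 520.
Solve by successive substitution. Start with x ≡ 5 (mod 40).
  Combine with x ≡ 4 (mod 13): write x = 5 + 40·t and require 5 + 40·t ≡ 4 (mod 13), i.e. 40·t ≡ 4 − 5 ≡ 12 (mod 13). Since 40^(−1) ≡ 1 (mod 13) (40 ≡ 1 (mod 13)), t ≡ 1·12 ≡ 12 (mod 13). So x ≡ 5 + 40·12 = 485 (mod 520).
Unique solution in [0, 520): x = 485.

Final answer: x ≡ 485 (mod 520); the representative in [0, 520) is 485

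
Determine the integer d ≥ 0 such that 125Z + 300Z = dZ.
In the PID Z, (a, b) is generated by gcd(a, b). Compute gcd(300, 125) with the extended Euclidean algorithm, tracking rows (r, s, t) with s·300 + t·125 = r:
  row A: (300, 1, 0)   [1·300 + 0·125 = 300]
  row B: (125, 0, 1)   [0·300 + 1·125 = 125]
  300 = 2·125 + 50   → row C = row A − 2·row B = (50, 1, −2)   [check: 1·300 − 2·125 = 50]
  125 = 2·50 + 25   → row D = row B − 2·row C = (25, −2, 5)   [check: −2·300 + 5·125 = 25]
  50 = 2·25 + 0   → remainder 0, stop. gcd = 25 (last nonzero row D).
So gcd(125, 300) = 25, with Bézout identity −2·300 + 5·125 = 25. Containment (⊇): the Bézout identity exhibits 25 as an element of (125, 300), giving (25) ⊆ (125, 300). Containment (⊆): since 25 | 125 and 25 | 300 (125 = 25·5, 300 = 25·12), every Z-linear combination of 125 and 300 is divisible by 25, so (125, 300) ⊆ (25). Therefore (125, 300) = (25), d = 25.

Final answer: (125, 300) = (25); d = 25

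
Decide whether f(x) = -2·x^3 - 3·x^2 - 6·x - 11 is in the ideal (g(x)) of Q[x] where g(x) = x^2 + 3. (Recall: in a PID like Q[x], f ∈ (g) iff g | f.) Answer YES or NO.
NO

In Q[x] the ideal (g) consists of all multiples of g, so f ∈ (g) iff g | f, i.e. iff the remainder of f on division by g is 0. Divide f by g (g is monic, so eliminate the leading term of the running remainder at each step):
  leading term -2·x^3: subtract (-2·x)·g(x) = -2·x^3 - 6·x, leaving -3·x^2 - 11
  leading term -3·x^2: subtract (-3)·g(x) = -3·x^2 - 9, leaving -2
The remainder r(x) = -2 ≠ 0 (and deg r < deg g), so g ∤ f, i.e. f ∉ (g).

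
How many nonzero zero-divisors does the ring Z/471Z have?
Z/471Z has 158 nonzero zero-divisors

In Z/471Z each nonzero element is either a unit (gcd with 471 is 1) or a zero-divisor (gcd > 1). The number of units is φ(471): factorise 471 = 3 · 157, so φ(471) = (3 − 1) · (157 − 1) = 2 · 156 = 312. The nonzero elements number 471 − 1 = 470. Hence the nonzero zero-divisors number 470 − 312 = 158.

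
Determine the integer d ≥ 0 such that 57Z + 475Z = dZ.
(57, 475) = (19); d = 19

In the PID Z, (a, b) is generated by gcd(a, b). Compute gcd(475, 57) with the extended Euclidean algorithm, tracking rows (r, s, t) with s·475 + t·57 = r:
  row A: (475, 1, 0)   [1·475 + 0·57 = 475]
  row B: (57, 0, 1)   [0·475 + 1·57 = 57]
  475 = 8·57 + 19   → row C = row A − 8·row B = (19, 1, −8)   [check: 1·475 − 8·57 = 19]
  57 = 3·19 + 0   → remainder 0, stop. gcd = 19 (last nonzero row C).
So gcd(57, 475) = 19, with Bézout identity 1·475 − 8·57 = 19. Containment (⊇): the Bézout identity exhibits 19 as an element of (57, 475), giving (19) ⊆ (57, 475). Containment (⊆): since 19 | 57 and 19 | 475 (57 = 19·3, 475 = 19·25), every Z-linear combination of 57 and 475 is divisible by 19, so (57, 475) ⊆ (19). Therefore (57, 475) = (19), d = 19.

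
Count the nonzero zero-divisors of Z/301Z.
Z/301Z has 48 nonzero zero-divisors

In Z/301Z each nonzero element is either a unit (gcd with 301 is 1) or a zero-divisor (gcd > 1). The number of units is φ(301): factorise 301 = 7 · 43, so φ(301) = (7 − 1) · (43 − 1) = 6 · 42 = 252. The nonzero elements number 301 − 1 = 300. Hence the nonzero zero-divisors number 300 − 252 = 48.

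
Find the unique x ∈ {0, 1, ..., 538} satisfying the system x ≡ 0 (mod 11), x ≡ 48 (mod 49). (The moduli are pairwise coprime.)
The moduli 11, 49 are pairwise coprime, so by the CRT there is a unique solution mod 11·49 = 539.
Solve by successive substitution. Start with x ≡ 0 (mod 11).
  Combine with x ≡ 48 (mod 49): write x = 11·t and require 11·t ≡ 48 (mod 49). Since 11^(−1) ≡ 9 (mod 49), t ≡ 9·48 ≡ 40 (mod 49). So x ≡ 11·40 = 440 (mod 539).
Unique solution in [0, 539): x = 440.

Final answer: x ≡ 440 (mod 539); the representative in [0, 539) is 440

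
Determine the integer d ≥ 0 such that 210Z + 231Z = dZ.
(210, 231) = (21); d = 21

In the PID Z, (a, b) is generated by gcd(a, b). Compute gcd(231, 210) with the extended Euclidean algorithm, tracking rows (r, s, t) with s·231 + t·210 = r:
  row A: (231, 1, 0)   [1·231 + 0·210 = 231]
  row B: (210, 0, 1)   [0·231 + 1·210 = 210]
  231 = 1·210 + 21   → row C = row A − 1·row B = (21, 1, −1)   [check: 1·231 − 1·210 = 21]
  210 = 10·21 + 0   → remainder 0, stop. gcd = 21 (last nonzero row C).
So gcd(210, 231) = 21, with Bézout identity 1·231 − 1·210 = 21. Containment (⊇): the Bézout identity exhibits 21 as an element of (210, 231), giving (21) ⊆ (210, 231). Containment (⊆): since 21 | 210 and 21 | 231 (210 = 21·10, 231 = 21·11), every Z-linear combination of 210 and 231 is divisible by 21, so (210, 231) ⊆ (21). Therefore (210, 231) = (21), d = 21.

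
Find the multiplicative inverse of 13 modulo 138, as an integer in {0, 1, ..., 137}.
13^(−1) ≡ 85 (mod 138)

Apply the extended Euclidean algorithm to (138, 13), tracking rows (r, s, t) with s·138 + t·13 = r. Each division r_prev = q·r_cur + r_new produces the new row as (previous row) − q·(current row):
  row A: (138, 1, 0)   [1·138 + 0·13 = 138]
  row B: (13, 0, 1)   [0·138 + 1·13 = 13]
  138 = 10·13 + 8   → row C = row A − 10·row B = (8, 1, −10)   [check: 1·138 − 10·13 = 8]
  13 = 1·8 + 5   → row D = row B − 1·row C = (5, −1, 11)   [check: −1·138 + 11·13 = 5]
  8 = 1·5 + 3   → row E = row C − 1·row D = (3, 2, −21)   [check: 2·138 − 21·13 = 3]
  5 = 1·3 + 2   → row F = row D − 1·row E = (2, −3, 32)   [check: −3·138 + 32·13 = 2]
  3 = 1·2 + 1   → row G = row E − 1·row F = (1, 5, −53)   [check: 5·138 − 53·13 = 1]
  2 = 2·1 + 0   → remainder 0, stop. gcd = 1 (last nonzero row G).
The gcd is 1, so 13 is invertible mod 138. The last nonzero row gives 5·138 − 53·13 = 1, so t = −53. So 13^(−1) ≡ −53 ≡ 85 (mod 138). Verify: 13 · 85 = 1105 ≡ 1 (mod 138). ✓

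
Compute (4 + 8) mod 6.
Reduce the summands first: 8 ≡ 2 (mod 6), so 4 + 8 ≡ 4 + 2 (mod 6). 4 + 2 = 6; 6 = 1·6 + 0, so (4 + 8) mod 6 = 0.

Final answer: 0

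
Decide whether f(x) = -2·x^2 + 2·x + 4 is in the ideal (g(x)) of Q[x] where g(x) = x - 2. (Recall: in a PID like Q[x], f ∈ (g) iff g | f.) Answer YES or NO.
In Q[x] the ideal (g) consists of all multiples of g, so f ∈ (g) iff g | f, i.e. iff the remainder of f on division by g is 0. Divide f by g (g is monic, so eliminate the leading term of the running remainder at each step):
  leading term -2·x^2: subtract (-2·x)·g(x) = -2·x^2 + 4·x, leaving 4 - 2·x
  leading term -2·x: subtract (-2)·g(x) = 4 - 2·x, leaving 0
The remainder is 0, so f(x) = g(x) · h(x) with h(x) = -2·x - 2. Hence g | f, i.e. f ∈ (g).

Final answer: YES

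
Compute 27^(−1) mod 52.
27^(−1) ≡ 27 (mod 52)

Apply the extended Euclidean algorithm to (52, 27), tracking rows (r, s, t) with s·52 + t·27 = r. Each division r_prev = q·r_cur + r_new produces the new row as (previous row) − q·(current row):
  row A: (52, 1, 0)   [1·52 + 0·27 = 52]
  row B: (27, 0, 1)   [0·52 + 1·27 = 27]
  52 = 1·27 + 25   → row C = row A − 1·row B = (25, 1, −1)   [check: 1·52 − 1·27 = 25]
  27 = 1·25 + 2   → row D = row B − 1·row C = (2, −1, 2)   [check: −1·52 + 2·27 = 2]
  25 = 12·2 + 1   → row E = row C − 12·row D = (1, 13, −25)   [check: 13·52 − 25·27 = 1]
  2 = 2·1 + 0   → remainder 0, stop. gcd = 1 (last nonzero row E).
The gcd is 1, so 27 is invertible mod 52. The last nonzero row gives 13·52 − 25·27 = 1, so t = −25. So 27^(−1) ≡ −25 ≡ 27 (mod 52). Verify: 27 · 27 = 729 ≡ 1 (mod 52). ✓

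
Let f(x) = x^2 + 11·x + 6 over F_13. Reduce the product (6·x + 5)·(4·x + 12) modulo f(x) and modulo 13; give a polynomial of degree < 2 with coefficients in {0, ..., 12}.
Multiply as integer polynomials: a · b = 24·x^2 + 92·x + 60. Reducing coefficients mod 13: a · b ≡ 11·x^2 + x + 8. Now divide by f(x) = x^2 + 11·x + 6 in F_13[x], eliminating the leading term at each step:
  leading term 11·x^2: subtract (11)·f(x) = 11·x^2 + 4·x + 1, leaving 10·x + 7 (coefficients mod 13)
The degree is now < 2, so this is the remainder. Hence a · b ≡ 10·x + 7 in F_13[x]/(f).

Final answer: a · b ≡ 10·x + 7 (mod f(x))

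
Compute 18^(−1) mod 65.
Apply the extended Euclidean algorithm to (65, 18), tracking rows (r, s, t) with s·65 + t·18 = r. Each division r_prev = q·r_cur + r_new produces the new row as (previous row) − q·(current row):
  row A: (65, 1, 0)   [1·65 + 0·18 = 65]
  row B: (18, 0, 1)   [0·65 + 1·18 = 18]
  65 = 3·18 + 11   → row C = row A − 3·row B = (11, 1, −3)   [check: 1·65 − 3·18 = 11]
  18 = 1·11 + 7   → row D = row B − 1·row C = (7, −1, 4)   [check: −1·65 + 4·18 = 7]
  11 = 1·7 + 4   → row E = row C − 1·row D = (4, 2, −7)   [check: 2·65 − 7·18 = 4]
  7 = 1·4 + 3   → row F = row D − 1·row E = (3, −3, 11)   [check: −3·65 + 11·18 = 3]
  4 = 1·3 + 1   → row G = row E − 1·row F = (1, 5, −18)   [check: 5·65 − 18·18 = 1]
  3 = 3·1 + 0   → remainder 0, stop. gcd = 1 (last nonzero row G).
The gcd is 1, so 18 is invertible mod 65. The last nonzero row gives 5·65 − 18·18 = 1, so t = −18. So 18^(−1) ≡ −18 ≡ 47 (mod 65). Verify: 18 · 47 = 846 ≡ 1 (mod 65). ✓

Final answer: 18^(−1) ≡ 47 (mod 65)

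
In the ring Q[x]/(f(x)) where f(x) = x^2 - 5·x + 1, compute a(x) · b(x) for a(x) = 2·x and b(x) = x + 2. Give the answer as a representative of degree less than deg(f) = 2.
First multiply in Q[x] without reducing: a · b = 2·x^2 + 4·x. Now divide by f(x) = x^2 - 5·x + 1, eliminating the leading term at each step:
  leading term 2·x^2: subtract (2)·f(x) = 2·x^2 - 10·x + 2, leaving 14·x - 2
The degree is now < 2, so this is the remainder. Hence a · b ≡ 14·x - 2 in Q[x]/(f).

Final answer: a · b ≡ 14·x - 2 (mod f(x))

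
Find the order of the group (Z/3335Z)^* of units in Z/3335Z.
|(Z/3335Z)^*| = 2464

(Z/3335Z)^* consists of the classes a with gcd(a, 3335) = 1, so its order is φ(3335). φ is multiplicative, with φ(p^e) = p^e − p^(e−1). Factorise 3335 = 5 · 23 · 29. Then
  φ(3335) = (5 − 1) · (23 − 1) · (29 − 1) = 4 · 22 · 28 = 2464.
Thus |(Z/3335Z)^*| = 2464.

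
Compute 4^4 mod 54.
Use repeated squaring. Binary(4) = 100. Walk through the bits of the exponent 4 left-to-right: at each bit after the leading one, square the running value, then multiply by 4 if the bit is 1 (always reducing mod 54):
  bit 1 = 1 (leading): start with 4.
  bit 2 = 0: square 4^2 = 16 (mod 54).
  bit 3 = 0: square 16^2 = 256 ≡ 40 (mod 54).
Final value: 4^4 ≡ 40 (mod 54).

Final answer: 40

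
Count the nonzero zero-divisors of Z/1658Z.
Z/1658Z has 829 nonzero zero-divisors

In Z/1658Z each nonzero element is either a unit (gcd with 1658 is 1) or a zero-divisor (gcd > 1). The number of units is φ(1658): factorise 1658 = 2 · 829, so φ(1658) = (2 − 1) · (829 − 1) = 1 · 828 = 828. The nonzero elements number 1658 − 1 = 1657. Hence the nonzero zero-divisors number 1657 − 828 = 829.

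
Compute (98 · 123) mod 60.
54

Reduce the factors first: 98 ≡ 38, 123 ≡ 3 (mod 60), so 98 · 123 ≡ 38 · 3 (mod 60). 38 · 3 = 114. Dividing by 60: 114 = 1·60 + 54. So (98 · 123) mod 60 = 54.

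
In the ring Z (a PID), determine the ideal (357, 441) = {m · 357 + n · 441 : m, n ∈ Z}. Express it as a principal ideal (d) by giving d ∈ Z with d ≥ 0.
(357, 441) = (21); d = 21

In the PID Z, (a, b) is generated by gcd(a, b). Compute gcd(441, 357) with the extended Euclidean algorithm, tracking rows (r, s, t) with s·441 + t·357 = r:
  row A: (441, 1, 0)   [1·441 + 0·357 = 441]
  row B: (357, 0, 1)   [0·441 + 1·357 = 357]
  441 = 1·357 + 84   → row C = row A − 1·row B = (84, 1, −1)   [check: 1·441 − 1·357 = 84]
  357 = 4·84 + 21   → row D = row B − 4·row C = (21, −4, 5)   [check: −4·441 + 5·357 = 21]
  84 = 4·21 + 0   → remainder 0, stop. gcd = 21 (last nonzero row D).
So gcd(357, 441) = 21, with Bézout identity −4·441 + 5·357 = 21. Containment (⊇): the Bézout identity exhibits 21 as an element of (357, 441), giving (21) ⊆ (357, 441). Containment (⊆): since 21 | 357 and 21 | 441 (357 = 21·17, 441 = 21·21), every Z-linear combination of 357 and 441 is divisible by 21, so (357, 441) ⊆ (21). Therefore (357, 441) = (21), d = 21.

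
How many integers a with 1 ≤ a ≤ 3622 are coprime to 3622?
The number of a ∈ {1, ..., 3622} with gcd(a, 3622) = 1 is by definition Euler's totient φ(3622). φ is multiplicative, with φ(p^e) = p^e − p^(e−1). Factorise 3622 = 2 · 1811. Then
  φ(3622) = (2 − 1) · (1811 − 1) = 1 · 1810 = 1810.
So there are 1810 such integers.

Final answer: 1810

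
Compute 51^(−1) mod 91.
Apply the extended Euclidean algorithm to (91, 51), tracking rows (r, s, t) with s·91 + t·51 = r. Each division r_prev = q·r_cur + r_new produces the new row as (previous row) − q·(current row):
  row A: (91, 1, 0)   [1·91 + 0·51 = 91]
  row B: (51, 0, 1)   [0·91 + 1·51 = 51]
  91 = 1·51 + 40   → row C = row A − 1·row B = (40, 1, −1)   [check: 1·91 − 1·51 = 40]
  51 = 1·40 + 11   → row D = row B − 1·row C = (11, −1, 2)   [check: −1·91 + 2·51 = 11]
  40 = 3·11 + 7   → row E = row C − 3·row D = (7, 4, −7)   [check: 4·91 − 7·51 = 7]
  11 = 1·7 + 4   → row F = row D − 1·row E = (4, −5, 9)   [check: −5·91 + 9·51 = 4]
  7 = 1·4 + 3   → row G = row E − 1·row F = (3, 9, −16)   [check: 9·91 − 16·51 = 3]
  4 = 1·3 + 1   → row H = row F − 1·row G = (1, −14, 25)   [check: −14·91 + 25·51 = 1]
  3 = 3·1 + 0   → remainder 0, stop. gcd = 1 (last nonzero row H).
The gcd is 1, so 51 is invertible mod 91. The last nonzero row gives −14·91 + 25·51 = 1, so t = 25. So 51^(−1) ≡ 25 (mod 91). Verify: 51 · 25 = 1275 ≡ 1 (mod 91). ✓

Final answer: 51^(−1) ≡ 25 (mod 91)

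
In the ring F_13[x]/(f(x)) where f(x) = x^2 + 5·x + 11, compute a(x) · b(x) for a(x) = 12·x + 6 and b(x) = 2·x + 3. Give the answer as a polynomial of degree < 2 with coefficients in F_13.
Multiply as integer polynomials: a · b = 24·x^2 + 48·x + 18. Reducing coefficients mod 13: a · b ≡ 11·x^2 + 9·x + 5. Now divide by f(x) = x^2 + 5·x + 11 in F_13[x], eliminating the leading term at each step:
  leading term 11·x^2: subtract (11)·f(x) = 11·x^2 + 3·x + 4, leaving 6·x + 1 (coefficients mod 13)
The degree is now < 2, so this is the remainder. Hence a · b ≡ 6·x + 1 in F_13[x]/(f).

Final answer: a · b ≡ 6·x + 1 (mod f(x))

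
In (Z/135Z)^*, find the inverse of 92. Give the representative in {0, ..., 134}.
Apply the extended Euclidean algorithm to (135, 92), tracking rows (r, s, t) with s·135 + t·92 = r. Each division r_prev = q·r_cur + r_new produces the new row as (previous row) − q·(current row):
  row A: (135, 1, 0)   [1·135 + 0·92 = 135]
  row B: (92, 0, 1)   [0·135 + 1·92 = 92]
  135 = 1·92 + 43   → row C = row A − 1·row B = (43, 1, −1)   [check: 1·135 − 1·92 = 43]
  92 = 2·43 + 6   → row D = row B − 2·row C = (6, −2, 3)   [check: −2·135 + 3·92 = 6]
  43 = 7·6 + 1   → row E = row C − 7·row D = (1, 15, −22)   [check: 15·135 − 22·92 = 1]
  6 = 6·1 + 0   → remainder 0, stop. gcd = 1 (last nonzero row E).
The gcd is 1, so 92 is invertible mod 135. The last nonzero row gives 15·135 − 22·92 = 1, so t = −22. So 92^(−1) ≡ −22 ≡ 113 (mod 135). Verify: 92 · 113 = 10396 ≡ 1 (mod 135). ✓

Final answer: 92^(−1) ≡ 113 (mod 135)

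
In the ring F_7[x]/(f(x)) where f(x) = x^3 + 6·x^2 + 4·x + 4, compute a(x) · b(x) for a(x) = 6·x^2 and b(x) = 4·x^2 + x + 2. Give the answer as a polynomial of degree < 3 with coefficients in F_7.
Multiply as integer polynomials: a · b = 24·x^4 + 6·x^3 + 12·x^2. Reducing coefficients mod 7: a · b ≡ 3·x^4 + 6·x^3 + 5·x^2. Now divide by f(x) = x^3 + 6·x^2 + 4·x + 4 in F_7[x], eliminating the leading term at each step:
  leading term 3·x^4: subtract (3·x)·f(x) = 3·x^4 + 4·x^3 + 5·x^2 + 5·x, leaving 2·x^3 + 2·x (coefficients mod 7)
  leading term 2·x^3: subtract (2)·f(x) = 2·x^3 + 5·x^2 + x + 1, leaving 2·x^2 + x + 6 (coefficients mod 7)
The degree is now < 3, so this is the remainder. Hence a · b ≡ 2·x^2 + x + 6 in F_7[x]/(f).

Final answer: a · b ≡ 2·x^2 + x + 6 (mod f(x))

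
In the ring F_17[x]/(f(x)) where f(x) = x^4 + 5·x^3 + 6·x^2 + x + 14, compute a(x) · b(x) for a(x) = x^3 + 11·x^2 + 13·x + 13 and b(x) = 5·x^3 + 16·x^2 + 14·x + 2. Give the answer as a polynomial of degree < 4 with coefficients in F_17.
Multiply as integer polynomials: a · b = 5·x^6 + 71·x^5 + 255·x^4 + 429·x^3 + 412·x^2 + 208·x + 26. Reducing coefficients mod 17: a · b ≡ 5·x^6 + 3·x^5 + 4·x^3 + 4·x^2 + 4·x + 9. Now divide by f(x) = x^4 + 5·x^3 + 6·x^2 + x + 14 in F_17[x], eliminating the leading term at each step:
  leading term 5·x^6: subtract (5·x^2)·f(x) = 5·x^6 + 8·x^5 + 13·x^4 + 5·x^3 + 2·x^2, leaving 12·x^5 + 4·x^4 + 16·x^3 + 2·x^2 + 4·x + 9 (coefficients mod 17)
  leading term 12·x^5: subtract (12·x)·f(x) = 12·x^5 + 9·x^4 + 4·x^3 + 12·x^2 + 15·x, leaving 12·x^4 + 12·x^3 + 7·x^2 + 6·x + 9 (coefficients mod 17)
  leading term 12·x^4: subtract (12)·f(x) = 12·x^4 + 9·x^3 + 4·x^2 + 12·x + 15, leaving 3·x^3 + 3·x^2 + 11·x + 11 (coefficients mod 17)
The degree is now < 4, so this is the remainder. Hence a · b ≡ 3·x^3 + 3·x^2 + 11·x + 11 in F_17[x]/(f).

Final answer: a · b ≡ 3·x^3 + 3·x^2 + 11·x + 11 (mod f(x))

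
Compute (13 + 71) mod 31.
22

Reduce the summands first: 71 ≡ 9 (mod 31), so 13 + 71 ≡ 13 + 9 (mod 31). 13 + 9 = 22; 22 = 0·31 + 22, so (13 + 71) mod 31 = 22.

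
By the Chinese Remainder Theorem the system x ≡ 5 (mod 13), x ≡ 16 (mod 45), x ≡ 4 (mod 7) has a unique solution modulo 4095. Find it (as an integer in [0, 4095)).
x ≡ 3931 (mod 4095); the representative in [0, 4095) is 3931

The moduli 13, 45, 7 are pairwise coprime, so by the CRT there is a unique solution mod 13·45·7 = 4095.
Solve by successive substitution. Start with x ≡ 5 (mod 13).
  Combine with x ≡ 16 (mod 45): write x = 5 + 13·t and require 5 + 13·t ≡ 16 (mod 45), i.e. 13·t ≡ 16 − 5 ≡ 11 (mod 45). Since 13^(−1) ≡ 7 (mod 45), t ≡ 7·11 ≡ 32 (mod 45). So x ≡ 5 + 13·32 = 421 (mod 585).
  Combine with x ≡ 4 (mod 7): write x = 421 + 585·t and require 421 + 585·t ≡ 4 (mod 7), i.e. 585·t ≡ 4 − 421 ≡ 3 (mod 7). Since 585^(−1) ≡ 2 (mod 7) (585 ≡ 4 (mod 7)), t ≡ 2·3 ≡ 6 (mod 7). So x ≡ 421 + 585·6 = 3931 (mod 4095).
Unique solution in [0, 4095): x = 3931.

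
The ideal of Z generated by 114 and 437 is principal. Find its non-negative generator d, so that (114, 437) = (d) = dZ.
In the PID Z, (a, b) is generated by gcd(a, b). Compute gcd(437, 114) with the extended Euclidean algorithm, tracking rows (r, s, t) with s·437 + t·114 = r:
  row A: (437, 1, 0)   [1·437 + 0·114 = 437]
  row B: (114, 0, 1)   [0·437 + 1·114 = 114]
  437 = 3·114 + 95   → row C = row A − 3·row B = (95, 1, −3)   [check: 1·437 − 3·114 = 95]
  114 = 1·95 + 19   → row D = row B − 1·row C = (19, −1, 4)   [check: −1·437 + 4·114 = 19]
  95 = 5·19 + 0   → remainder 0, stop. gcd = 19 (last nonzero row D).
So gcd(114, 437) = 19, with Bézout identity −1·437 + 4·114 = 19. Containment (⊇): the Bézout identity exhibits 19 as an element of (114, 437), giving (19) ⊆ (114, 437). Containment (⊆): since 19 | 114 and 19 | 437 (114 = 19·6, 437 = 19·23), every Z-linear combination of 114 and 437 is divisible by 19, so (114, 437) ⊆ (19). Therefore (114, 437) = (19), d = 19.

Final answer: (114, 437) = (19); d = 19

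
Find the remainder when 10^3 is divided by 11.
Use repeated squaring. Binary(3) = 11. Walk through the bits of the exponent 3 left-to-right: at each bit after the leading one, square the running value, then multiply by 10 if the bit is 1 (always reducing mod 11):
  bit 1 = 1 (leading): start with 10.
  bit 2 = 1: square 10^2 = 100 ≡ 1; bit is 1, so multiply 1·10 = 10 (mod 11).
Final value: 10^3 ≡ 10 (mod 11).

Final answer: 10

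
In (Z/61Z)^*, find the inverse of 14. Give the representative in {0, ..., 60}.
Apply the extended Euclidean algorithm to (61, 14), tracking rows (r, s, t) with s·61 + t·14 = r. Each division r_prev = q·r_cur + r_new produces the new row as (previous row) − q·(current row):
  row A: (61, 1, 0)   [1·61 + 0·14 = 61]
  row B: (14, 0, 1)   [0·61 + 1·14 = 14]
  61 = 4·14 + 5   → row C = row A − 4·row B = (5, 1, −4)   [check: 1·61 − 4·14 = 5]
  14 = 2·5 + 4   → row D = row B − 2·row C = (4, −2, 9)   [check: −2·61 + 9·14 = 4]
  5 = 1·4 + 1   → row E = row C − 1·row D = (1, 3, −13)   [check: 3·61 − 13·14 = 1]
  4 = 4·1 + 0   → remainder 0, stop. gcd = 1 (last nonzero row E).
The gcd is 1, so 14 is invertible mod 61. The last nonzero row gives 3·61 − 13·14 = 1, so t = −13. So 14^(−1) ≡ −13 ≡ 48 (mod 61). Verify: 14 · 48 = 672 ≡ 1 (mod 61). ✓

Final answer: 14^(−1) ≡ 48 (mod 61)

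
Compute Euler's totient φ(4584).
φ(4584) = 1520

φ is multiplicative, with φ(p^e) = p^e − p^(e−1). Factorise 4584 = 2^3 · 3 · 191. Then
  φ(4584) = (2^3 − 2^2) · (3 − 1) · (191 − 1) = 4 · 2 · 190 = 1520.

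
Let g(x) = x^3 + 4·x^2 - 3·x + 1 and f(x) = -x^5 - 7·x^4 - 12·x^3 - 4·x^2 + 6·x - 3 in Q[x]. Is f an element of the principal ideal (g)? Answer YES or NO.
YES

In Q[x] the ideal (g) consists of all multiples of g, so f ∈ (g) iff g | f, i.e. iff the remainder of f on division by g is 0. Divide f by g (g is monic, so eliminate the leading term of the running remainder at each step):
  leading term -x^5: subtract (-x^2)·g(x) = -x^5 - 4·x^4 + 3·x^3 - x^2, leaving -3·x^4 - 15·x^3 - 3·x^2 + 6·x - 3
  leading term -3·x^4: subtract (-3·x)·g(x) = -3·x^4 - 12·x^3 + 9·x^2 - 3·x, leaving -3·x^3 - 12·x^2 + 9·x - 3
  leading term -3·x^3: subtract (-3)·g(x) = -3·x^3 - 12·x^2 + 9·x - 3, leaving 0
The remainder is 0, so f(x) = g(x) · h(x) with h(x) = -x^2 - 3·x - 3. Hence g | f, i.e. f ∈ (g).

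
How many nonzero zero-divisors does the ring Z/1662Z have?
Z/1662Z has 1109 nonzero zero-divisors

In Z/1662Z each nonzero element is either a unit (gcd with 1662 is 1) or a zero-divisor (gcd > 1). The number of units is φ(1662): factorise 1662 = 2 · 3 · 277, so φ(1662) = (2 − 1) · (3 − 1) · (277 − 1) = 1 · 2 · 276 = 552. The nonzero elements number 1662 − 1 = 1661. Hence the nonzero zero-divisors number 1661 − 552 = 1109.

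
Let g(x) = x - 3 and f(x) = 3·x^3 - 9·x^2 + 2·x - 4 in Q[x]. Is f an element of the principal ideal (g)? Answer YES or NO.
NO

In Q[x] the ideal (g) consists of all multiples of g, so f ∈ (g) iff g | f, i.e. iff the remainder of f on division by g is 0. Divide f by g (g is monic, so eliminate the leading term of the running remainder at each step):
  leading term 3·x^3: subtract (3·x^2)·g(x) = 3·x^3 - 9·x^2, leaving 2·x - 4
  leading term 2·x: subtract (2)·g(x) = 2·x - 6, leaving 2
The remainder r(x) = 2 ≠ 0 (and deg r < deg g), so g ∤ f, i.e. f ∉ (g).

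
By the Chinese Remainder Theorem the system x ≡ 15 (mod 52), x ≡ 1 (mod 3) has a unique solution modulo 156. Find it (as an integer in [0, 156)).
The moduli 52, 3 are pairwise coprime, so by the CRT there is a unique solution mod 52·3 = 156.
Solve by successive substitution. Start with x ≡ 15 (mod 52).
  Combine with x ≡ 1 (mod 3): write x = 15 + 52·t and require 15 + 52·t ≡ 1 (mod 3), i.e. 52·t ≡ 1 − 15 ≡ 1 (mod 3). Since 52^(−1) ≡ 1 (mod 3) (52 ≡ 1 (mod 3)), t ≡ 1·1 ≡ 1 (mod 3). So x ≡ 15 + 52·1 = 67 (mod 156).
Unique solution in [0, 156): x = 67.

Final answer: x ≡ 67 (mod 156); the representative in [0, 156) is 67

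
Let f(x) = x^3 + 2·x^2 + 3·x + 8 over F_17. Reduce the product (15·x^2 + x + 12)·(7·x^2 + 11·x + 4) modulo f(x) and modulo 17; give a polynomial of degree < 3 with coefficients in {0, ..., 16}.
Multiply as integer polynomials: a · b = 105·x^4 + 172·x^3 + 155·x^2 + 136·x + 48. Reducing coefficients mod 17: a · b ≡ 3·x^4 + 2·x^3 + 2·x^2 + 14. Now divide by f(x) = x^3 + 2·x^2 + 3·x + 8 in F_17[x], eliminating the leading term at each step:
  leading term 3·x^4: subtract (3·x)·f(x) = 3·x^4 + 6·x^3 + 9·x^2 + 7·x, leaving 13·x^3 + 10·x^2 + 10·x + 14 (coefficients mod 17)
  leading term 13·x^3: subtract (13)·f(x) = 13·x^3 + 9·x^2 + 5·x + 2, leaving x^2 + 5·x + 12 (coefficients mod 17)
The degree is now < 3, so this is the remainder. Hence a · b ≡ x^2 + 5·x + 12 in F_17[x]/(f).

Final answer: a · b ≡ x^2 + 5·x + 12 (mod f(x))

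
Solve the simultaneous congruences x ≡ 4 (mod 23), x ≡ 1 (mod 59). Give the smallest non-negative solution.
The moduli 23, 59 are pairwise coprime, so by the CRT there is a unique solution mod 23·59 = 1357.
Solve by successive substitution. Start with x ≡ 4 (mod 23).
  Combine with x ≡ 1 (mod 59): write x = 4 + 23·t and require 4 + 23·t ≡ 1 (mod 59), i.e. 23·t ≡ 1 − 4 ≡ 56 (mod 59). Since 23^(−1) ≡ 18 (mod 59), t ≡ 18·56 ≡ 5 (mod 59). So x ≡ 4 + 23·5 = 119 (mod 1357).
Unique solution in [0, 1357): x = 119.

Final answer: x ≡ 119 (mod 1357); the representative in [0, 1357) is 119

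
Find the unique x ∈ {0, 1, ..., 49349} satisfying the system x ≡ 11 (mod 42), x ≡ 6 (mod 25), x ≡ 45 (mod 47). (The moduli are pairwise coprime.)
x ≡ 18281 (mod 49350); the representative in [0, 49350) is 18281

The moduli 42, 25, 47 are pairwise coprime, so by the CRT there is a unique solution mod 42·25·47 = 49350.
Solve by successive substitution. Start with x ≡ 11 (mod 42).
  Combine with x ≡ 6 (mod 25): write x = 11 + 42·t and require 11 + 42·t ≡ 6 (mod 25), i.e. 42·t ≡ 6 − 11 ≡ 20 (mod 25). Since 42^(−1) ≡ 3 (mod 25) (42 ≡ 17 (mod 25)), t ≡ 3·20 ≡ 10 (mod 25). So x ≡ 11 + 42·10 = 431 (mod 1050).
  Combine with x ≡ 45 (mod 47): write x = 431 + 1050·t and require 431 + 1050·t ≡ 45 (mod 47), i.e. 1050·t ≡ 45 − 431 ≡ 37 (mod 47). Since 1050^(−1) ≡ 3 (mod 47) (1050 ≡ 16 (mod 47)), t ≡ 3·37 ≡ 17 (mod 47). So x ≡ 431 + 1050·17 = 18281 (mod 49350).
Unique solution in [0, 49350): x = 18281.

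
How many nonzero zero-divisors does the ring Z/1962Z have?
In Z/1962Z each nonzero element is either a unit (gcd with 1962 is 1) or a zero-divisor (gcd > 1). The number of units is φ(1962): factorise 1962 = 2 · 3^2 · 109, so φ(1962) = (2 − 1) · (3^2 − 3^1) · (109 − 1) = 1 · 6 · 108 = 648. The nonzero elements number 1962 − 1 = 1961. Hence the nonzero zero-divisors number 1961 − 648 = 1313.

Final answer: Z/1962Z has 1313 nonzero zero-divisors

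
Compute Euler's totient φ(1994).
φ(1994) = 996

φ is multiplicative, with φ(p^e) = p^e − p^(e−1). Factorise 1994 = 2 · 997. Then
  φ(1994) = (2 − 1) · (997 − 1) = 1 · 996 = 996.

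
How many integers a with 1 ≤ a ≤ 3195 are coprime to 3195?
1680

The number of a ∈ {1, ..., 3195} with gcd(a, 3195) = 1 is by definition Euler's totient φ(3195). φ is multiplicative, with φ(p^e) = p^e − p^(e−1). Factorise 3195 = 3^2 · 5 · 71. Then
  φ(3195) = (3^2 − 3^1) · (5 − 1) · (71 − 1) = 6 · 4 · 70 = 1680.
So there are 1680 such integers.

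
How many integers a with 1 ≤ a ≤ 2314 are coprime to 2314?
The number of a ∈ {1, ..., 2314} with gcd(a, 2314) = 1 is by definition Euler's totient φ(2314). φ is multiplicative, with φ(p^e) = p^e − p^(e−1). Factorise 2314 = 2 · 13 · 89. Then
  φ(2314) = (2 − 1) · (13 − 1) · (89 − 1) = 1 · 12 · 88 = 1056.
So there are 1056 such integers.

Final answer: 1056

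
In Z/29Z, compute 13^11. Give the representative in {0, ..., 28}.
4

Use repeated squaring. Binary(11) = 1011. Walk through the bits of the exponent 11 left-to-right: at each bit after the leading one, square the running value, then multiply by 13 if the bit is 1 (always reducing mod 29):
  bit 1 = 1 (leading): start with 13.
  bit 2 = 0: square 13^2 = 169 ≡ 24 (mod 29).
  bit 3 = 1: square 24^2 = 576 ≡ 25; bit is 1, so multiply 25·13 = 325 ≡ 6 (mod 29).
  bit 4 = 1: square 6^2 = 36 ≡ 7; bit is 1, so multiply 7·13 = 91 ≡ 4 (mod 29).
Final value: 13^11 ≡ 4 (mod 29).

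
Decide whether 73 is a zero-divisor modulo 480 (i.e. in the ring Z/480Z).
gcd(73, 480) = 1, so 73 is a unit in Z/480Z (it has a multiplicative inverse). A unit cannot be a zero-divisor: if 73·b ≡ 0 then multiplying both sides by 73^(−1) gives b ≡ 0. So 73 is not a zero-divisor.

Final answer: NO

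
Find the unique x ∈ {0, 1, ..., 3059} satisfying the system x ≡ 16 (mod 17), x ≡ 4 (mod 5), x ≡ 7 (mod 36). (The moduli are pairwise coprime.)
x ≡ 1699 (mod 3060); the representative in [0, 3060) is 1699

The moduli 17, 5, 36 are pairwise coprime, so by the CRT there is a unique solution mod 17·5·36 = 3060.
Solve by successive substitution. Start with x ≡ 16 (mod 17).
  Combine with x ≡ 4 (mod 5): write x = 16 + 17·t and require 16 + 17·t ≡ 4 (mod 5), i.e. 17·t ≡ 4 − 16 ≡ 3 (mod 5). Since 17^(−1) ≡ 3 (mod 5) (17 ≡ 2 (mod 5)), t ≡ 3·3 ≡ 4 (mod 5). So x ≡ 16 + 17·4 = 84 (mod 85).
  Combine with x ≡ 7 (mod 36): write x = 84 + 85·t and require 84 + 85·t ≡ 7 (mod 36), i.e. 85·t ≡ 7 − 84 ≡ 31 (mod 36). Since 85^(−1) ≡ 25 (mod 36) (85 ≡ 13 (mod 36)), t ≡ 25·31 ≡ 19 (mod 36). So x ≡ 84 + 85·19 = 1699 (mod 3060).
Unique solution in [0, 3060): x = 1699.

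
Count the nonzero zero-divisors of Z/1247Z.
In Z/1247Z each nonzero element is either a unit (gcd with 1247 is 1) or a zero-divisor (gcd > 1). The number of units is φ(1247): factorise 1247 = 29 · 43, so φ(1247) = (29 − 1) · (43 − 1) = 28 · 42 = 1176. The nonzero elements number 1247 − 1 = 1246. Hence the nonzero zero-divisors number 1246 − 1176 = 70.

Final answer: Z/1247Z has 70 nonzero zero-divisors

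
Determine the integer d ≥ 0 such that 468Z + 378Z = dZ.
(468, 378) = (18); d = 18

In the PID Z, (a, b) is generated by gcd(a, b). Compute gcd(468, 378) with the extended Euclidean algorithm, tracking rows (r, s, t) with s·468 + t·378 = r:
  row A: (468, 1, 0)   [1·468 + 0·378 = 468]
  row B: (378, 0, 1)   [0·468 + 1·378 = 378]
  468 = 1·378 + 90   → row C = row A − 1·row B = (90, 1, −1)   [check: 1·468 − 1·378 = 90]
  378 = 4·90 + 18   → row D = row B − 4·row C = (18, −4, 5)   [check: −4·468 + 5·378 = 18]
  90 = 5·18 + 0   → remainder 0, stop. gcd = 18 (last nonzero row D).
So gcd(468, 378) = 18, with Bézout identity −4·468 + 5·378 = 18. Containment (⊇): the Bézout identity exhibits 18 as an element of (468, 378), giving (18) ⊆ (468, 378). Containment (⊆): since 18 | 468 and 18 | 378 (468 = 18·26, 378 = 18·21), every Z-linear combination of 468 and 378 is divisible by 18, so (468, 378) ⊆ (18). Therefore (468, 378) = (18), d = 18.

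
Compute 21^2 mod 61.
14

Use repeated squaring. Binary(2) = 10. Walk through the bits of the exponent 2 left-to-right: at each bit after the leading one, square the running value, then multiply by 21 if the bit is 1 (always reducing mod 61):
  bit 1 = 1 (leading): start with 21.
  bit 2 = 0: square 21^2 = 441 ≡ 14 (mod 61).
Final value: 21^2 ≡ 14 (mod 61).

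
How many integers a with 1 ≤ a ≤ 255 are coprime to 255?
128

The number of a ∈ {1, ..., 255} with gcd(a, 255) = 1 is by definition Euler's totient φ(255). φ is multiplicative, with φ(p^e) = p^e − p^(e−1). Factorise 255 = 3 · 5 · 17. Then
  φ(255) = (3 − 1) · (5 − 1) · (17 − 1) = 2 · 4 · 16 = 128.
So there are 128 such integers.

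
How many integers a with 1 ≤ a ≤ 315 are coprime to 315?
The number of a ∈ {1, ..., 315} with gcd(a, 315) = 1 is by definition Euler's totient φ(315). φ is multiplicative, with φ(p^e) = p^e − p^(e−1). Factorise 315 = 3^2 · 5 · 7. Then
  φ(315) = (3^2 − 3^1) · (5 − 1) · (7 − 1) = 6 · 4 · 6 = 144.
So there are 144 such integers.

Final answer: 144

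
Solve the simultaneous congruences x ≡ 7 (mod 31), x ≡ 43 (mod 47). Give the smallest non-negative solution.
The moduli 31, 47 are pairwise coprime, so by the CRT there is a unique solution mod 31·47 = 1457.
Solve by successive substitution. Start with x ≡ 7 (mod 31).
  Combine with x ≡ 43 (mod 47): write x = 7 + 31·t and require 7 + 31·t ≡ 43 (mod 47), i.e. 31·t ≡ 43 − 7 ≡ 36 (mod 47). Since 31^(−1) ≡ 44 (mod 47), t ≡ 44·36 ≡ 33 (mod 47). So x ≡ 7 + 31·33 = 1030 (mod 1457).
Unique solution in [0, 1457): x = 1030.

Final answer: x ≡ 1030 (mod 1457); the representative in [0, 1457) is 1030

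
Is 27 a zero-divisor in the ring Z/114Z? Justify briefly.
YES

gcd(27, 114) = 3 > 1, so 27 is not a unit in Z/114Z. In Z/nZ every nonzero non-unit is a zero-divisor: explicitly, take b = 114/gcd = 38 ≠ 0 (mod 114); then 27·38 = 1026 = 9·114, i.e. 27·38 ≡ 0 (mod 114). So 27 is a zero-divisor.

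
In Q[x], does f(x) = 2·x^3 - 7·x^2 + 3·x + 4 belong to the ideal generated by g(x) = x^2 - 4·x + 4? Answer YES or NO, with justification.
In Q[x] the ideal (g) consists of all multiples of g, so f ∈ (g) iff g | f, i.e. iff the remainder of f on division by g is 0. Divide f by g (g is monic, so eliminate the leading term of the running remainder at each step):
  leading term 2·x^3: subtract (2·x)·g(x) = 2·x^3 - 8·x^2 + 8·x, leaving x^2 - 5·x + 4
  leading term x^2: subtract (1)·g(x) = x^2 - 4·x + 4, leaving -x
The remainder r(x) = -x ≠ 0 (and deg r < deg g), so g ∤ f, i.e. f ∉ (g).

Final answer: NO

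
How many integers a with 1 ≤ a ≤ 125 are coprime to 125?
The number of a ∈ {1, ..., 125} with gcd(a, 125) = 1 is by definition Euler's totient φ(125). φ is multiplicative, with φ(p^e) = p^e − p^(e−1). Factorise 125 = 5^3. Then
  φ(125) = (5^3 − 5^2) = 100 = 100.
So there are 100 such integers.

Final answer: 100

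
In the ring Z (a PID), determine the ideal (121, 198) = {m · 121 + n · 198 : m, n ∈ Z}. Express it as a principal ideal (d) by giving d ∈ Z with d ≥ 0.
In the PID Z, (a, b) is generated by gcd(a, b). Compute gcd(198, 121) with the extended Euclidean algorithm, tracking rows (r, s, t) with s·198 + t·121 = r:
  row A: (198, 1, 0)   [1·198 + 0·121 = 198]
  row B: (121, 0, 1)   [0·198 + 1·121 = 121]
  198 = 1·121 + 77   → row C = row A − 1·row B = (77, 1, −1)   [check: 1·198 − 1·121 = 77]
  121 = 1·77 + 44   → row D = row B − 1·row C = (44, −1, 2)   [check: −1·198 + 2·121 = 44]
  77 = 1·44 + 33   → row E = row C − 1·row D = (33, 2, −3)   [check: 2·198 − 3·121 = 33]
  44 = 1·33 + 11   → row F = row D − 1·row E = (11, −3, 5)   [check: −3·198 + 5·121 = 11]
  33 = 3·11 + 0   → remainder 0, stop. gcd = 11 (last nonzero row F).
So gcd(121, 198) = 11, with Bézout identity −3·198 + 5·121 = 11. Containment (⊇): the Bézout identity exhibits 11 as an element of (121, 198), giving (11) ⊆ (121, 198). Containment (⊆): since 11 | 121 and 11 | 198 (121 = 11·11, 198 = 11·18), every Z-linear combination of 121 and 198 is divisible by 11, so (121, 198) ⊆ (11). Therefore (121, 198) = (11), d = 11.

Final answer: (121, 198) = (11); d = 11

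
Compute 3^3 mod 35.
27

Use repeated squaring. Binary(3) = 11. Walk through the bits of the exponent 3 left-to-right: at each bit after the leading one, square the running value, then multiply by 3 if the bit is 1 (always reducing mod 35):
  bit 1 = 1 (leading): start with 3.
  bit 2 = 1: square 3^2 = 9; bit is 1, so multiply 9·3 = 27 (mod 35).
Final value: 3^3 ≡ 27 (mod 35).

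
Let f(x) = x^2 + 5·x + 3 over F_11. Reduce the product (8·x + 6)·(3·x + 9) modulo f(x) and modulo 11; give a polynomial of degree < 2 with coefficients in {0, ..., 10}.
a · b ≡ 3·x + 4 (mod f(x))

Multiply as integer polynomials: a · b = 24·x^2 + 90·x + 54. Reducing coefficients mod 11: a · b ≡ 2·x^2 + 2·x + 10. Now divide by f(x) = x^2 + 5·x + 3 in F_11[x], eliminating the leading term at each step:
  leading term 2·x^2: subtract (2)·f(x) = 2·x^2 + 10·x + 6, leaving 3·x + 4 (coefficients mod 11)
The degree is now < 2, so this is the remainder. Hence a · b ≡ 3·x + 4 in F_11[x]/(f).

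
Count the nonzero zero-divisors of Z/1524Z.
In Z/1524Z each nonzero element is either a unit (gcd with 1524 is 1) or a zero-divisor (gcd > 1). The number of units is φ(1524): factorise 1524 = 2^2 · 3 · 127, so φ(1524) = (2^2 − 2^1) · (3 − 1) · (127 − 1) = 2 · 2 · 126 = 504. The nonzero elements number 1524 − 1 = 1523. Hence the nonzero zero-divisors number 1523 − 504 = 1019.

Final answer: Z/1524Z has 1019 nonzero zero-divisors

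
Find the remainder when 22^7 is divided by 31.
Use repeated squaring. Binary(7) = 111. Walk through the bits of the exponent 7 left-to-right: at each bit after the leading one, square the running value, then multiply by 22 if the bit is 1 (always reducing mod 31):
  bit 1 = 1 (leading): start with 22.
  bit 2 = 1: square 22^2 = 484 ≡ 19; bit is 1, so multiply 19·22 = 418 ≡ 15 (mod 31).
  bit 3 = 1: square 15^2 = 225 ≡ 8; bit is 1, so multiply 8·22 = 176 ≡ 21 (mod 31).
Final value: 22^7 ≡ 21 (mod 31).

Final answer: 21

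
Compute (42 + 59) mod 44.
13

Reduce the summands first: 59 ≡ 15 (mod 44), so 42 + 59 ≡ 42 + 15 (mod 44). 42 + 15 = 57; 57 = 1·44 + 13, so (42 + 59) mod 44 = 13.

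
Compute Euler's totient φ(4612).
φ(4612) = 2304

φ is multiplicative, with φ(p^e) = p^e − p^(e−1). Factorise 4612 = 2^2 · 1153. Then
  φ(4612) = (2^2 − 2^1) · (1153 − 1) = 2 · 1152 = 2304.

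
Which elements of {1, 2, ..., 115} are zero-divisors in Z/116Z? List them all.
nonzero zero-divisors of Z/116Z = {2, 4, 6, 8, 10, 12, 14, 16, 18, 20, 22, 24, 26, 28, 29, 30, 32, 34, 36, 38, 40, 42, 44, 46, 48, 50, 52, 54, 56, 58, 60, 62, 64, 66, 68, 70, 72, 74, 76, 78, 80, 82, 84, 86, 87, 88, 90, 92, 94, 96, 98, 100, 102, 104, 106, 108, 110, 112, 114}

An element a ∈ Z/116Z (with a ≠ 0) is a zero-divisor iff gcd(a, 116) > 1 (because a is a unit precisely when gcd(a, n) = 1, and in Z/nZ every nonzero, non-unit element is a zero-divisor). Scan a = 1, ..., 115 and keep those with gcd(a, 116) > 1:
  gcd(2, 116) = 2, gcd(4, 116) = 4, gcd(6, 116) = 2, gcd(8, 116) = 4, gcd(10, 116) = 2, gcd(12, 116) = 4, gcd(14, 116) = 2, gcd(16, 116) = 4, gcd(18, 116) = 2, gcd(20, 116) = 4, gcd(22, 116) = 2, gcd(24, 116) = 4, gcd(26, 116) = 2, gcd(28, 116) = 4, gcd(29, 116) = 29, gcd(30, 116) = 2, gcd(32, 116) = 4, gcd(34, 116) = 2, gcd(36, 116) = 4, gcd(38, 116) = 2, gcd(40, 116) = 4, gcd(42, 116) = 2, gcd(44, 116) = 4, gcd(46, 116) = 2, gcd(48, 116) = 4, gcd(50, 116) = 2, gcd(52, 116) = 4, gcd(54, 116) = 2, gcd(56, 116) = 4, gcd(58, 116) = 58, gcd(60, 116) = 4, gcd(62, 116) = 2, gcd(64, 116) = 4, gcd(66, 116) = 2, gcd(68, 116) = 4, gcd(70, 116) = 2, gcd(72, 116) = 4, gcd(74, 116) = 2, gcd(76, 116) = 4, gcd(78, 116) = 2, gcd(80, 116) = 4, gcd(82, 116) = 2, gcd(84, 116) = 4, gcd(86, 116) = 2, gcd(87, 116) = 29, gcd(88, 116) = 4, gcd(90, 116) = 2, gcd(92, 116) = 4, gcd(94, 116) = 2, gcd(96, 116) = 4, gcd(98, 116) = 2, gcd(100, 116) = 4, gcd(102, 116) = 2, gcd(104, 116) = 4, gcd(106, 116) = 2, gcd(108, 116) = 4, gcd(110, 116) = 2, gcd(112, 116) = 4, gcd(114, 116) = 2.
All other a ∈ {1, ..., 115} have gcd(a, 116) = 1 and are units. So the nonzero zero-divisors are exactly the 59 values of a appearing in this scan.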